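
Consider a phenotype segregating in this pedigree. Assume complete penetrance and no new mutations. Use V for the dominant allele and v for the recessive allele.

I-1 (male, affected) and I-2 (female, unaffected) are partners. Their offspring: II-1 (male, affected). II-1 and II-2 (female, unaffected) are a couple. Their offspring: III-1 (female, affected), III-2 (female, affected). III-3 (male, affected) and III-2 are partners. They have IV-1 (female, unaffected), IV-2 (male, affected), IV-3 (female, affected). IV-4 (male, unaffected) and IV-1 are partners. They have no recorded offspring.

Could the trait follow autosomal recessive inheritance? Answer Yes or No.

No

Under autosomal recessive, IV-1 (unaffected, female) cannot arise from III-3 (affected) × III-2 (affected).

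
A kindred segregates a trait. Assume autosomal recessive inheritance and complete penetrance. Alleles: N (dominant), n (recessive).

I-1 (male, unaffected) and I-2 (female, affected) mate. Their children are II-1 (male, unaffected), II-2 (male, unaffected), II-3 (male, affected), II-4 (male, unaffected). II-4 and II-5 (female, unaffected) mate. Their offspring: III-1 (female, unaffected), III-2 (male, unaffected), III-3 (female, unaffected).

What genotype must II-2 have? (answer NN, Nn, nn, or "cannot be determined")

From phenotype alone, II-2 is NN or Nn.
II-2 is unaffected so carries N and received n from I-2 (nn), so II-2 is Nn.

Nn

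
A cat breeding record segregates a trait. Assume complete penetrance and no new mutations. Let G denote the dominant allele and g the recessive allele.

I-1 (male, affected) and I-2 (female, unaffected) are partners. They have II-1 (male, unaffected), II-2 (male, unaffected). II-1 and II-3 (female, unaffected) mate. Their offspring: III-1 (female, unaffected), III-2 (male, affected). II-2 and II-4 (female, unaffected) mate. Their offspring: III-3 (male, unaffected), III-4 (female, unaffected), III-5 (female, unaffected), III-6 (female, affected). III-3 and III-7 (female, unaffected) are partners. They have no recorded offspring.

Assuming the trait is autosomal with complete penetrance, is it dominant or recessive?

II-1 and II-3 are both unaffected yet have an affected child III-2. Under dominance, an affected child requires at least one affected parent, so the trait cannot be dominant.

recessive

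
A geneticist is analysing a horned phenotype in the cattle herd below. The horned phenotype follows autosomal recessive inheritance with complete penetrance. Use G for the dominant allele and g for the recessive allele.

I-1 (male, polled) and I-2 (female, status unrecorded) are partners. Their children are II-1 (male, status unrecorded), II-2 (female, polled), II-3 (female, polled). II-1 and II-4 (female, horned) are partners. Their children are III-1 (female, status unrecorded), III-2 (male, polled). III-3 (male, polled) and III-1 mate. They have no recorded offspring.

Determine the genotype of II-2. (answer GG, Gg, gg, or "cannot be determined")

II-2's phenotype allows GG or Gg, and no parent or child forces a single allele at both positions; consistent genotype assignments exist with II-2 as GG or Gg.

cannot be determined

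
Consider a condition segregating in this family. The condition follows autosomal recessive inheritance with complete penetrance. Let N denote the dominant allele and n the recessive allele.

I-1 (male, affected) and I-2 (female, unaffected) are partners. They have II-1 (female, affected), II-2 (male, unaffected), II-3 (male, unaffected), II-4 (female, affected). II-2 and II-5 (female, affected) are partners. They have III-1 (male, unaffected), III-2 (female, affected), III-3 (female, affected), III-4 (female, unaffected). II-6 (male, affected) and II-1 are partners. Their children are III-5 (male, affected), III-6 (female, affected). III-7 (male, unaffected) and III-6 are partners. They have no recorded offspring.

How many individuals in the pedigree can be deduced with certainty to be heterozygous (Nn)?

Obligate heterozygotes: I-2 is unaffected so carries N and passed n to II-1 (nn), so I-2 is Nn; II-2 is unaffected so carries N and received n from I-1 (nn), so II-2 is Nn; II-3 is unaffected so carries N and received n from I-1 (nn), so II-3 is Nn; III-1 is unaffected so carries N and received n from II-5 (nn), so III-1 is Nn; III-4 is unaffected so carries N and received n from II-5 (nn), so III-4 is Nn.
Every other individual is either homozygous by phenotype or has at least one consistent homozygous assignment, so the count is 5.

5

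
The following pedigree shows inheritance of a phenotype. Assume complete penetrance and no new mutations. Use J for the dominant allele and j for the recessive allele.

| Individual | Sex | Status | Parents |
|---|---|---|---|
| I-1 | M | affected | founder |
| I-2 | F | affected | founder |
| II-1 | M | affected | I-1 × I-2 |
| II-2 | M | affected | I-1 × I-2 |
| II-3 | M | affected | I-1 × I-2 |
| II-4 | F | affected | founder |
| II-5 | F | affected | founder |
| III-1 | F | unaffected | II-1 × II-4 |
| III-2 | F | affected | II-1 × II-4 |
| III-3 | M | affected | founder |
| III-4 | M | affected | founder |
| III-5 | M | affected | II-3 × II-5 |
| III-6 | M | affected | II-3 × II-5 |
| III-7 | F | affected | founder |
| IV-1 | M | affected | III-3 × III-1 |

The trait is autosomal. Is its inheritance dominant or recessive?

II-1 and II-4 are both affected yet have an unaffected child III-1. Under a recessive model two affected parents are homozygous and every child would be affected, so the trait cannot be recessive.

dominant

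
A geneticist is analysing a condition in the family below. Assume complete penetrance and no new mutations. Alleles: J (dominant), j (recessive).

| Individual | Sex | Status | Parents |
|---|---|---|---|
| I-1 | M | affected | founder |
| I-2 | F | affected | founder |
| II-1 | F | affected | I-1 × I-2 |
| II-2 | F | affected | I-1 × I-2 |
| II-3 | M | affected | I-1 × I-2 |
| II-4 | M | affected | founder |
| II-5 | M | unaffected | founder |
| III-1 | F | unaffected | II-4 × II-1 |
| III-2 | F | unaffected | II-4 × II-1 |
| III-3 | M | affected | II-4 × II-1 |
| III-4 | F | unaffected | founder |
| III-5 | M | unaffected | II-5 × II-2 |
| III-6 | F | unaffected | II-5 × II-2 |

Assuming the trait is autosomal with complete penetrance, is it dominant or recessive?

II-4 and II-1 are both affected yet have an unaffected child III-1. Under a recessive model two affected parents are homozygous and every child would be affected, so the trait cannot be recessive.

dominant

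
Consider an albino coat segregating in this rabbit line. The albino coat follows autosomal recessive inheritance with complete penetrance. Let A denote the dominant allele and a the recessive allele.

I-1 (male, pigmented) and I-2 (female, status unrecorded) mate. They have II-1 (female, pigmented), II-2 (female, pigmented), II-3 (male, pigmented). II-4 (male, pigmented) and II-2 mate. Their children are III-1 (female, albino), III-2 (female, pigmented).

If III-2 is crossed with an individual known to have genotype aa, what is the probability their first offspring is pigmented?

II-4 is pigmented so carries A and passed a to III-1 (aa), so II-4 is Aa.
II-2 is pigmented so carries A and passed a to III-1 (aa), so II-2 is Aa.
III-2 is a pigmented offspring of II-4 (Aa) × II-2 (Aa), whose cross gives 1/4 AA : 1/2 Aa : 1/4 aa; conditioning on being pigmented, III-2 is AA with probability 1/3, Aa with probability 2/3.
Summing over parental genotype combinations, P(offspring is pigmented) = 1/3·1 + 2/3·1/2 = 2/3.

2/3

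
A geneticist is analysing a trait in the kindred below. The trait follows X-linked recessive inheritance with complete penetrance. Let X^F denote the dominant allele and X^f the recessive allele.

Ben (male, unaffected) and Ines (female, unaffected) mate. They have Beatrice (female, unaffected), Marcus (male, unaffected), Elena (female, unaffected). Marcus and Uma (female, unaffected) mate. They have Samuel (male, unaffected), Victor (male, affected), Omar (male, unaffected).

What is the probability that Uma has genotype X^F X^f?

1

Uma is unaffected so carries F and passed f to Victor (X^f Y), so Uma is X^F X^f, giving P(X^F X^f) = 1.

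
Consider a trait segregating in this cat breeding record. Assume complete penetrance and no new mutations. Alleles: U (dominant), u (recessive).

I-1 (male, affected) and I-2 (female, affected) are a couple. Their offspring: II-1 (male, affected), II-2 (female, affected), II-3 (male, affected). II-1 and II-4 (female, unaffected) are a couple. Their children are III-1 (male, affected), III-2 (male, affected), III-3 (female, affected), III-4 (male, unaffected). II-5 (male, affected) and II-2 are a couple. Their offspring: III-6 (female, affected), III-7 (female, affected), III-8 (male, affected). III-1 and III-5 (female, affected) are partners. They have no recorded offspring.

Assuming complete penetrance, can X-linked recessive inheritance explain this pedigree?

Yes

A consistent assignment under X-linked recessive exists: I-1 X^u Y, I-2 X^u X^u, II-1 X^u Y, II-2 X^u X^u, II-3 X^u Y, II-4 X^U X^u, II-5 X^u Y, III-1 X^u Y, III-2 X^u Y, III-3 X^u X^u, III-4 X^U Y, III-5 X^u X^u, III-6 X^u X^u, III-7 X^u X^u, III-8 X^u Y.
In this assignment every recorded phenotype matches its genotype and every non-founder's genotype is obtainable from its parents' genotypes, so the pedigree is consistent.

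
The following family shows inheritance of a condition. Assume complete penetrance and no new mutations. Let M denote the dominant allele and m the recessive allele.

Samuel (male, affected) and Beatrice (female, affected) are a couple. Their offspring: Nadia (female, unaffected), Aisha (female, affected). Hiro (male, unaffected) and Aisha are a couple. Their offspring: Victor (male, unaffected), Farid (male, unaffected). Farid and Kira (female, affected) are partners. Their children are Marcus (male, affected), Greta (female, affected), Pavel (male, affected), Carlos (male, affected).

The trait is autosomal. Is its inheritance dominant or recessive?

Samuel and Beatrice are both affected yet have an unaffected child Nadia. Under a recessive model two affected parents are homozygous and every child would be affected, so the trait cannot be recessive.

dominant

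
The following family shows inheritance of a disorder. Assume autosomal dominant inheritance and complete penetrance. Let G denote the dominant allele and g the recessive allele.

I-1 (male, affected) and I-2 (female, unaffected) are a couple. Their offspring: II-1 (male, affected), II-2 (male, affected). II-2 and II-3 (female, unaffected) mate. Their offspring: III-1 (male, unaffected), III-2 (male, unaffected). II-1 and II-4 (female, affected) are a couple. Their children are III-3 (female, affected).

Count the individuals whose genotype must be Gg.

Obligate heterozygotes: II-1 is affected so carries G and received g from I-2 (gg), so II-1 is Gg; II-2 is affected so carries G and received g from I-2 (gg), so II-2 is Gg.
Every other individual is either homozygous by phenotype or has at least one consistent homozygous assignment, so the count is 2.

2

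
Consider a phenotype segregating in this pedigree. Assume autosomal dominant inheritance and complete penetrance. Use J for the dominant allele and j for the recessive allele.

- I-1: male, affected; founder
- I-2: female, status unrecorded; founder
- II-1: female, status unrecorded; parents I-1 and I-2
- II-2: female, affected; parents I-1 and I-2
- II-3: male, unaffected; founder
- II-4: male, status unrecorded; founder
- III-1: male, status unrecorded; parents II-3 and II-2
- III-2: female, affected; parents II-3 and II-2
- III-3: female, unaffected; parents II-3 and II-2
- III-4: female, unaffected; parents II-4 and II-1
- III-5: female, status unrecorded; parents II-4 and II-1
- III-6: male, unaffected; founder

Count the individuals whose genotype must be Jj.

2

Obligate heterozygotes: II-2 is affected so carries J and passed j to III-3 (jj), so II-2 is Jj; III-2 is affected so carries J and received j from II-3 (jj), so III-2 is Jj.
Every other individual is either homozygous by phenotype or has at least one consistent homozygous assignment, so the count is 2.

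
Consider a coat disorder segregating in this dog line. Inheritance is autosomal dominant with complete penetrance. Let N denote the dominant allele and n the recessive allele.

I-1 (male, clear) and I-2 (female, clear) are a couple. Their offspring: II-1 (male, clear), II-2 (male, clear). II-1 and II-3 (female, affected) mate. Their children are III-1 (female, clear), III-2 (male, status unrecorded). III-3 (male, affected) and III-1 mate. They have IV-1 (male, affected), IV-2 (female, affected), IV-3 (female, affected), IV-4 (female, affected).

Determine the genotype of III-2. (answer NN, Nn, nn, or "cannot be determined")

cannot be determined

III-2's phenotype is unrecorded, and no parent or child forces a single allele at both positions; consistent genotype assignments exist with III-2 as Nn or nn.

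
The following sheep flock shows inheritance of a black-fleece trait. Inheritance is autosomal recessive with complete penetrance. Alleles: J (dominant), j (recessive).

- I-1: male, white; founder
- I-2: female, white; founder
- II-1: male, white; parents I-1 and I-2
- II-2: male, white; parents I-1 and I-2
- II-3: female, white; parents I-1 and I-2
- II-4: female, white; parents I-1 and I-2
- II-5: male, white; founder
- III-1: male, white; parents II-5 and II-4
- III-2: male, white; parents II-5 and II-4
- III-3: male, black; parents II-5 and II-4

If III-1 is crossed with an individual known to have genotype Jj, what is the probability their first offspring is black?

II-5 is white so carries J and passed j to III-3 (jj), so II-5 is Jj.
II-4 is white so carries J and passed j to III-3 (jj), so II-4 is Jj.
III-1 is a white offspring of II-5 (Jj) × II-4 (Jj), whose cross gives 1/4 JJ : 1/2 Jj : 1/4 jj; conditioning on being white, III-1 is JJ with probability 1/3, Jj with probability 2/3.
Summing over parental genotype combinations, P(offspring is black) = 2/3·1/4 = 1/6.

1/6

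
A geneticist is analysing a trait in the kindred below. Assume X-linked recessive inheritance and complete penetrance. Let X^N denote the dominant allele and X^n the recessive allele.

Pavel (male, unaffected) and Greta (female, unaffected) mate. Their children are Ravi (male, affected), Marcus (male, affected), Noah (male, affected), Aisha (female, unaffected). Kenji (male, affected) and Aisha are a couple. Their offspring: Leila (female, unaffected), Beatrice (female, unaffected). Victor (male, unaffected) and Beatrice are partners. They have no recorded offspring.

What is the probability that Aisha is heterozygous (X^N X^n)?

1/5

Pavel is unaffected, so Pavel is X^N Y.
Greta is unaffected so carries N and passed n to Ravi (X^n Y), so Greta is X^N X^n.
Their cross gives offspring ratios 1/2 X^N X^N : 1/2 X^N X^n. Conditioning on Aisha being unaffected, P(X^N X^n) = 1/2 / 1 = 1/2 before taking Aisha's own offspring into account.
Kenji is affected, so Kenji is X^n Y.
Now use Aisha's offspring. Probability of each recorded status — unaffected daughter Leila: 1/2 if Aisha is X^N X^n, 1 if X^N X^N; unaffected daughter Beatrice: 1/2 if Aisha is X^N X^n, 1 if X^N X^N.
Bayes: P(X^N X^n) = 1/2·1/4 / (1/2·1/4 + 1/2·1) = 1/5.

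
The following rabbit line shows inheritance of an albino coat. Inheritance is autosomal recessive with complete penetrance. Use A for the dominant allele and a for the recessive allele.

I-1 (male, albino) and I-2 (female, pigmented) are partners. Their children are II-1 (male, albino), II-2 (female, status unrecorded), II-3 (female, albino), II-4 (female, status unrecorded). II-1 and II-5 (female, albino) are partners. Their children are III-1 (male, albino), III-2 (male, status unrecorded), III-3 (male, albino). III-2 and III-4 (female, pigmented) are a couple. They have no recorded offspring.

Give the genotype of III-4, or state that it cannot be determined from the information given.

cannot be determined

III-4's phenotype allows AA or Aa, and no parent or child forces a single allele at both positions; consistent genotype assignments exist with III-4 as AA or Aa.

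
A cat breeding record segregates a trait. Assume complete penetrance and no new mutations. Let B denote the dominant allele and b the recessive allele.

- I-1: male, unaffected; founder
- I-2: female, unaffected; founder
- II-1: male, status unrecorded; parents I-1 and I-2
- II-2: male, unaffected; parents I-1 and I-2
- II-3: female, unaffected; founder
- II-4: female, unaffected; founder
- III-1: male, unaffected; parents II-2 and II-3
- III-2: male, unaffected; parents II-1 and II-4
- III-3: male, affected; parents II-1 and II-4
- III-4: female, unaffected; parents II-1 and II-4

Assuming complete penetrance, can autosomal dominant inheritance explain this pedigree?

No

No assignment of genotypes under autosomal dominant satisfies every parent–offspring relationship, so the pedigree is inconsistent.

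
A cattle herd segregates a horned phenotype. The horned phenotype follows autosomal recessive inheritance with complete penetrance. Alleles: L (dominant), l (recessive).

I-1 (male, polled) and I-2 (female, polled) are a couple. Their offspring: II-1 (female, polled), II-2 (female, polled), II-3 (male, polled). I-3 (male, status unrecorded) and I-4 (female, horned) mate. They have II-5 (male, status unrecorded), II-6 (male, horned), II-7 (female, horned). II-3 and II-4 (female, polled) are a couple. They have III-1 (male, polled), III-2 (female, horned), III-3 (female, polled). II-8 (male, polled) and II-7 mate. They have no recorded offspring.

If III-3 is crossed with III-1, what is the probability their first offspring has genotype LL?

II-3 is polled so carries L and passed l to III-2 (ll), so II-3 is Ll.
II-4 is polled so carries L and passed l to III-2 (ll), so II-4 is Ll.
III-3 is a polled offspring of II-3 (Ll) × II-4 (Ll), whose cross gives 1/4 LL : 1/2 Ll : 1/4 ll; conditioning on being polled, III-3 is LL with probability 1/3, Ll with probability 2/3.
III-1 is a polled offspring of II-3 (Ll) × II-4 (Ll), whose cross gives 1/4 LL : 1/2 Ll : 1/4 ll; conditioning on being polled, III-1 is LL with probability 1/3, Ll with probability 2/3.
Summing over parental genotype combinations, P(offspring has genotype LL) = 1/9·1 + 2/9·1/2 + 2/9·1/2 + 4/9·1/4 = 4/9.

4/9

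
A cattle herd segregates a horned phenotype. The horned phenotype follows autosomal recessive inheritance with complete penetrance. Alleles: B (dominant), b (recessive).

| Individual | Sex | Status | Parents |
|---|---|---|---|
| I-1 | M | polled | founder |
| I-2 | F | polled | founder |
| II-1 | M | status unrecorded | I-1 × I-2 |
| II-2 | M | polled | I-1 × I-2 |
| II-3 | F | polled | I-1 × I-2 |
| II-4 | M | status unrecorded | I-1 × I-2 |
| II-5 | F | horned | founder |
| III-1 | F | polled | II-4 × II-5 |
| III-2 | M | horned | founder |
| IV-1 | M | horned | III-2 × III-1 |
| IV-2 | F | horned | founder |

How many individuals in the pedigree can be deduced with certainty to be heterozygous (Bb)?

1

Obligate heterozygotes: III-1 is polled so carries B and received b from II-5 (bb), so III-1 is Bb.
Every other individual is either homozygous by phenotype or has at least one consistent homozygous assignment, so the count is 1.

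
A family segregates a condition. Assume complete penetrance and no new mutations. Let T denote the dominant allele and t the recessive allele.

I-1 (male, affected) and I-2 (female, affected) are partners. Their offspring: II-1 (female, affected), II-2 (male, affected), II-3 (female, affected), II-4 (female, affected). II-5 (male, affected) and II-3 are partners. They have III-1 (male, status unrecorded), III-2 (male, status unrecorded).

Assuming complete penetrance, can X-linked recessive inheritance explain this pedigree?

A consistent assignment under X-linked recessive exists: I-1 X^t Y, I-2 X^t X^t, II-1 X^t X^t, II-2 X^t Y, II-3 X^t X^t, II-4 X^t X^t, II-5 X^t Y, III-1 X^t Y, III-2 X^t Y.
In this assignment every recorded phenotype matches its genotype and every non-founder's genotype is obtainable from its parents' genotypes, so the pedigree is consistent.

Yes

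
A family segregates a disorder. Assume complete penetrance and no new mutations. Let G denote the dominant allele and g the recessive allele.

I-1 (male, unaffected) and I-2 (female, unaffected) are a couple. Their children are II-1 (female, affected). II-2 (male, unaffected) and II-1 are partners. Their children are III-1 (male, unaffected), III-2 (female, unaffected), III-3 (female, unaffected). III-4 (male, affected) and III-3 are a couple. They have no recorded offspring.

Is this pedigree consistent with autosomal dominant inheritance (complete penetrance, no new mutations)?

No

Under autosomal dominant, II-1 (affected, female) cannot arise from I-1 (unaffected) × I-2 (unaffected).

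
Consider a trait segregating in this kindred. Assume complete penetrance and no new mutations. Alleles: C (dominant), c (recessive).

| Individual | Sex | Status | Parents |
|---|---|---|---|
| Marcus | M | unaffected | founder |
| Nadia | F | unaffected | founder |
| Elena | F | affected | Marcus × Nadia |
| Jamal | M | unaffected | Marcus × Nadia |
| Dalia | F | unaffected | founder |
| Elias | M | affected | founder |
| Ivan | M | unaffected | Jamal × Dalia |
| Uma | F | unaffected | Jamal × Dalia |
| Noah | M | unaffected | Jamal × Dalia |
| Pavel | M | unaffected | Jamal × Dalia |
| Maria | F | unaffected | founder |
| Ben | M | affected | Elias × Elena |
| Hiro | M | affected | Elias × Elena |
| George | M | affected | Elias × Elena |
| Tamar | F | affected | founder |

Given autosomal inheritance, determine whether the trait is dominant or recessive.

recessive

Marcus and Nadia are both unaffected yet have an affected child Elena. Under dominance, an affected child requires at least one affected parent, so the trait cannot be dominant.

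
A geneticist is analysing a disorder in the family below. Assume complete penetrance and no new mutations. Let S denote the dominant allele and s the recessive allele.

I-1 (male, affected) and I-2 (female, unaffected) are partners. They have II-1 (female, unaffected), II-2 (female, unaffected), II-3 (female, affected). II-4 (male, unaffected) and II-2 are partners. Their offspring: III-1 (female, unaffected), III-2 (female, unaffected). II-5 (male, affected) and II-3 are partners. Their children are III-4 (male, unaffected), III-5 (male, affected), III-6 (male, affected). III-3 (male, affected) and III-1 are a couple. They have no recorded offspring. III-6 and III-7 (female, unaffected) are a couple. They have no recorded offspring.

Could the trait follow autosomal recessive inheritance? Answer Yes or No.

Under autosomal recessive, III-4 (unaffected, male) cannot arise from II-5 (affected) × II-3 (affected).

No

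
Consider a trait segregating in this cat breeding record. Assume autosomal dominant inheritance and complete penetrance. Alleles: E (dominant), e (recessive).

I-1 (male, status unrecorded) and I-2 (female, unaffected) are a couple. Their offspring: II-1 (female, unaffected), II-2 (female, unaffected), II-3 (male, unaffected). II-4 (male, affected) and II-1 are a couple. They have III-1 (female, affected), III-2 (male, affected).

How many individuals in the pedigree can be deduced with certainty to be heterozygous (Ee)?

Obligate heterozygotes: III-1 is affected so carries E and received e from II-1 (ee), so III-1 is Ee; III-2 is affected so carries E and received e from II-1 (ee), so III-2 is Ee.
Every other individual is either homozygous by phenotype or has at least one consistent homozygous assignment, so the count is 2.

2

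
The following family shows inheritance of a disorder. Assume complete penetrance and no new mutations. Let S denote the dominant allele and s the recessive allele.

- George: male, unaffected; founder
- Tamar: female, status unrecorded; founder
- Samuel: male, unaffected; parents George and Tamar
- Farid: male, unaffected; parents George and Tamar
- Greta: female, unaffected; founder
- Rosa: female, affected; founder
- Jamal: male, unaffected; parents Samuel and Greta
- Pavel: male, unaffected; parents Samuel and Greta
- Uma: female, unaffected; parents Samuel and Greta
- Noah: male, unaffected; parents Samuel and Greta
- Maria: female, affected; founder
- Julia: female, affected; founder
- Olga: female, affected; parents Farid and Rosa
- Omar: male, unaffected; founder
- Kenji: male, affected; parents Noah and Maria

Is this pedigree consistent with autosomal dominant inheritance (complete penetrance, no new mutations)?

Yes

A consistent assignment under autosomal dominant exists: George ss, Tamar Ss, Samuel ss, Farid ss, Greta ss, Rosa SS, Jamal ss, Pavel ss, Uma ss, Noah ss, Maria SS, Julia SS, Olga Ss, Omar ss, Kenji Ss.
In this assignment every recorded phenotype matches its genotype and every non-founder's genotype is obtainable from its parents' genotypes, so the pedigree is consistent.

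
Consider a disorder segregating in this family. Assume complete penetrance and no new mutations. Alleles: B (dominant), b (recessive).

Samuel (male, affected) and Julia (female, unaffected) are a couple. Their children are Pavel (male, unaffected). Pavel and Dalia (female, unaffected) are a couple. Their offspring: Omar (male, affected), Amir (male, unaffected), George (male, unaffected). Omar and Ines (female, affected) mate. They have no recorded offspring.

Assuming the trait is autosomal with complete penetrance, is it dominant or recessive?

recessive

Pavel and Dalia are both unaffected yet have an affected child Omar. Under dominance, an affected child requires at least one affected parent, so the trait cannot be dominant.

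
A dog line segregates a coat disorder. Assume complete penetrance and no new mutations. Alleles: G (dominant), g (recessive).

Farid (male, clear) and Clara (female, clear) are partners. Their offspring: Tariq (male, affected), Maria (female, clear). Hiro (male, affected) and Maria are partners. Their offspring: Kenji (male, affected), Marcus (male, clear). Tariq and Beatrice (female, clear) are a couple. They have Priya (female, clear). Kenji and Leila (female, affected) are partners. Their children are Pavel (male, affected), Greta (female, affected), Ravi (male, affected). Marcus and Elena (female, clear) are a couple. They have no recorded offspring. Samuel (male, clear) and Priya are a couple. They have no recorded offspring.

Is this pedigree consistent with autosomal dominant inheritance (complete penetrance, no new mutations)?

Under autosomal dominant, Tariq (affected, male) cannot arise from Farid (clear) × Clara (clear).

No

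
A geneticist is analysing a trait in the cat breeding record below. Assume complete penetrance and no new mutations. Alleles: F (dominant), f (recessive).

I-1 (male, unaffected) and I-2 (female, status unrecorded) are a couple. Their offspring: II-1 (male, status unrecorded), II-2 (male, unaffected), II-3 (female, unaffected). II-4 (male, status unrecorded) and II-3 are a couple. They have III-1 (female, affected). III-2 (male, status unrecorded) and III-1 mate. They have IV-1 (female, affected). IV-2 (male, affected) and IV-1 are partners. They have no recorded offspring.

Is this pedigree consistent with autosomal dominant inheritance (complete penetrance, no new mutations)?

Yes

A consistent assignment under autosomal dominant exists: I-1 ff, I-2 Ff, II-1 Ff, II-2 ff, II-3 ff, II-4 FF, III-1 Ff, III-2 FF, IV-1 FF, IV-2 FF.
In this assignment every recorded phenotype matches its genotype and every non-founder's genotype is obtainable from its parents' genotypes, so the pedigree is consistent.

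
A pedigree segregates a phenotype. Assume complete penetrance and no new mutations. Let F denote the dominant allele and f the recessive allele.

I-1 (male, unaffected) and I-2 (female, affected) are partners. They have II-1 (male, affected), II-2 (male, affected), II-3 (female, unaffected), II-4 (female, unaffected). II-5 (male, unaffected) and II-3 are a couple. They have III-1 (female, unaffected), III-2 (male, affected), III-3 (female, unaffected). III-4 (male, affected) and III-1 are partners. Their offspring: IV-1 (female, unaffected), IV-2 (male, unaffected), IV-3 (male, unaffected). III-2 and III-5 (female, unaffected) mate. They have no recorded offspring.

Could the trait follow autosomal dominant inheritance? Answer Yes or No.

Under autosomal dominant, III-2 (affected, male) cannot arise from II-5 (unaffected) × II-3 (unaffected).

No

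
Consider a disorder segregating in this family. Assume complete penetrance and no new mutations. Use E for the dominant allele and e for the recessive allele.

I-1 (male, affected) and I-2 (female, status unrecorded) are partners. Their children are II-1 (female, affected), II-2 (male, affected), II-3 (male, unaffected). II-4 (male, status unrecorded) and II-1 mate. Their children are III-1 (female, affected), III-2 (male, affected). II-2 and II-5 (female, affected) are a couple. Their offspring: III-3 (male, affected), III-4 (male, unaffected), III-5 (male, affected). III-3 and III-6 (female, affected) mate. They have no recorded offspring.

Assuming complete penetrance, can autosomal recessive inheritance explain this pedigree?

No

Under autosomal recessive, III-4 (unaffected, male) cannot arise from II-2 (affected) × II-5 (affected).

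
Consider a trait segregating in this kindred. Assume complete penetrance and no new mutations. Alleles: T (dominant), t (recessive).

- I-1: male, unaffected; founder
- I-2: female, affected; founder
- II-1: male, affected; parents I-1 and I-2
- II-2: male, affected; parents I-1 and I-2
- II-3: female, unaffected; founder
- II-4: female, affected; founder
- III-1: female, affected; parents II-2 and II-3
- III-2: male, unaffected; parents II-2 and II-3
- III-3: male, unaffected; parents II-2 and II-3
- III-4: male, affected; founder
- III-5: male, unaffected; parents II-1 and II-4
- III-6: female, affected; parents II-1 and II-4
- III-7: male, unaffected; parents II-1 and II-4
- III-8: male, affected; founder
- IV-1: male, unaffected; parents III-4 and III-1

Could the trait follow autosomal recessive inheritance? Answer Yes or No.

Under autosomal recessive, III-5 (unaffected, male) cannot arise from II-1 (affected) × II-4 (affected).

No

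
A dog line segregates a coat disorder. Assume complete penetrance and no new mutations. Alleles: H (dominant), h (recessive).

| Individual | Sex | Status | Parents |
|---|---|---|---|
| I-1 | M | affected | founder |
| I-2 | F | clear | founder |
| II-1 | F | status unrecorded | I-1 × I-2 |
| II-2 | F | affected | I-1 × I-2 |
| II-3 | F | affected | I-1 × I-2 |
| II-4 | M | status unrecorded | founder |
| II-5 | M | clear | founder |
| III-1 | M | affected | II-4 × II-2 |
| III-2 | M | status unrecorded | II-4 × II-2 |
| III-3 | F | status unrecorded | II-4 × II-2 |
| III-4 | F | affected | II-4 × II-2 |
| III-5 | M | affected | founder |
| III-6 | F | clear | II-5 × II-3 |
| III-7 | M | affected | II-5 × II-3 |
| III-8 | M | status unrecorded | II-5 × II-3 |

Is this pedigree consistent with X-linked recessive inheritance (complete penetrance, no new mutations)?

A consistent assignment under X-linked recessive exists: I-1 X^h Y, I-2 X^H X^h, II-1 X^H X^h, II-2 X^h X^h, II-3 X^h X^h, II-4 X^h Y, II-5 X^H Y, III-1 X^h Y, III-2 X^h Y, III-3 X^h X^h, III-4 X^h X^h, III-5 X^h Y, III-6 X^H X^h, III-7 X^h Y, III-8 X^h Y.
In this assignment every recorded phenotype matches its genotype and every non-founder's genotype is obtainable from its parents' genotypes, so the pedigree is consistent.

Yes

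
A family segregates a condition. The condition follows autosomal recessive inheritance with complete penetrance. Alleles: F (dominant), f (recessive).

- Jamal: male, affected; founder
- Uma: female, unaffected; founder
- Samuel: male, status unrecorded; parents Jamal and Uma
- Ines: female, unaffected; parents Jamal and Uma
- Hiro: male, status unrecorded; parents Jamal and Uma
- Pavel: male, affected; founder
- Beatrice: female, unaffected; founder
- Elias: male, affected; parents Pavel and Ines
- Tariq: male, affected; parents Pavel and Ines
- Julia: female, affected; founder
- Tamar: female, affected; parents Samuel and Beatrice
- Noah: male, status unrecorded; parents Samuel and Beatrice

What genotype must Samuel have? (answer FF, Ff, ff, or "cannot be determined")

Samuel's phenotype is unrecorded, and no parent or child forces a single allele at both positions; consistent genotype assignments exist with Samuel as Ff or ff.

cannot be determined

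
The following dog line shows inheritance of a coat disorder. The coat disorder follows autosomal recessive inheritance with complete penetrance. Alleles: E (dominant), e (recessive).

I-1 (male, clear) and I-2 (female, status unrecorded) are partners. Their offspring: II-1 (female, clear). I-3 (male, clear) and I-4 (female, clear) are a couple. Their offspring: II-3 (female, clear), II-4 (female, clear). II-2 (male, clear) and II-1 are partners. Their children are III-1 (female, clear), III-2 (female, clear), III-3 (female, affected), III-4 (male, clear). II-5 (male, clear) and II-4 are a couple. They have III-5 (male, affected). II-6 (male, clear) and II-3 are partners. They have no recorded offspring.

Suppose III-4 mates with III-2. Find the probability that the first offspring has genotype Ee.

II-2 is clear so carries E and passed e to III-3 (ee), so II-2 is Ee.
II-1 is clear so carries E and passed e to III-3 (ee), so II-1 is Ee.
III-4 is a clear offspring of II-2 (Ee) × II-1 (Ee), whose cross gives 1/4 EE : 1/2 Ee : 1/4 ee; conditioning on being clear, III-4 is EE with probability 1/3, Ee with probability 2/3.
III-2 is a clear offspring of II-2 (Ee) × II-1 (Ee), whose cross gives 1/4 EE : 1/2 Ee : 1/4 ee; conditioning on being clear, III-2 is EE with probability 1/3, Ee with probability 2/3.
Summing over parental genotype combinations, P(offspring has genotype Ee) = 2/9·1/2 + 2/9·1/2 + 4/9·1/2 = 4/9.

4/9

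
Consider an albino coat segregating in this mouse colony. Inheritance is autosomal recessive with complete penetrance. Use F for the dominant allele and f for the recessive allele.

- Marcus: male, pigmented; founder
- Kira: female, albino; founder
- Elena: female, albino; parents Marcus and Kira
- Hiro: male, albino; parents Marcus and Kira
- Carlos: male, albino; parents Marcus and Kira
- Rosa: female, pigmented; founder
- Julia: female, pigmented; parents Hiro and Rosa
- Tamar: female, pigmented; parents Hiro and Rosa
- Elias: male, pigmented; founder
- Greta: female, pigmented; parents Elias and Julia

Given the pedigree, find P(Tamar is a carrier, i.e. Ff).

1

Tamar is pigmented so carries F and received f from Hiro (ff), so Tamar is Ff, giving P(Ff) = 1.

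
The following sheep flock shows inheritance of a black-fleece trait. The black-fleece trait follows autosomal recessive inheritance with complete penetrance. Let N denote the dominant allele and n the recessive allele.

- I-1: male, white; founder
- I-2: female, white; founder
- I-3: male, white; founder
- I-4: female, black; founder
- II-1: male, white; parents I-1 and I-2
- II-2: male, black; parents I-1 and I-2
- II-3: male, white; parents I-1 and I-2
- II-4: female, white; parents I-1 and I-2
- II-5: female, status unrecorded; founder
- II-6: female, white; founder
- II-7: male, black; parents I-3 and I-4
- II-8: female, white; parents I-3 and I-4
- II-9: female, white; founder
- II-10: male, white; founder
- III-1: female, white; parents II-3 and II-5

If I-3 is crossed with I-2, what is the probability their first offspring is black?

I-3 is white so carries N and passed n to II-7 (nn), so I-3 is Nn.
I-2 is white so carries N and passed n to II-2 (nn), so I-2 is Nn.
The cross gives 1/4 NN : 1/2 Nn : 1/4 nn, so P(offspring is black) = 1/4.

1/4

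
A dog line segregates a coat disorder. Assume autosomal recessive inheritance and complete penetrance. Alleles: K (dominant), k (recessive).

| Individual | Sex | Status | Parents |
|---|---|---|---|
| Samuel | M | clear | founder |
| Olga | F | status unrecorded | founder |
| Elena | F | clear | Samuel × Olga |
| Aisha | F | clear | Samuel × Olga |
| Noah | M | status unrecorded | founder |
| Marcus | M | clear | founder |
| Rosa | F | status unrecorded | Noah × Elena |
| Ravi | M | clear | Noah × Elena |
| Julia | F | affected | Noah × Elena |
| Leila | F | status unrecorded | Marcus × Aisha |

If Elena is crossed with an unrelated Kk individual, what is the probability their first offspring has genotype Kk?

1/2

Elena is clear so carries K and passed k to Julia (kk), so Elena is Kk.
The cross gives 1/4 KK : 1/2 Kk : 1/4 kk, so P(offspring has genotype Kk) = 1/2.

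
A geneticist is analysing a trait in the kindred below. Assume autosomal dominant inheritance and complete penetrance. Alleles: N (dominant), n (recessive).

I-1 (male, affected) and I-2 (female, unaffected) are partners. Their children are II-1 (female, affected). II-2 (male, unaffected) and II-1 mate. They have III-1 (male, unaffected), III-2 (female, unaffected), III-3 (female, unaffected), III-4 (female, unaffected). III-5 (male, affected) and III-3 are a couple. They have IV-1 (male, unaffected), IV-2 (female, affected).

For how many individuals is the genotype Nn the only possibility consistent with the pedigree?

Obligate heterozygotes: II-1 is affected so carries N and received n from I-2 (nn), so II-1 is Nn; III-5 is affected so carries N and passed n to IV-1 (nn), so III-5 is Nn; IV-2 is affected so carries N and received n from III-3 (nn), so IV-2 is Nn.
Every other individual is either homozygous by phenotype or has at least one consistent homozygous assignment, so the count is 3.

3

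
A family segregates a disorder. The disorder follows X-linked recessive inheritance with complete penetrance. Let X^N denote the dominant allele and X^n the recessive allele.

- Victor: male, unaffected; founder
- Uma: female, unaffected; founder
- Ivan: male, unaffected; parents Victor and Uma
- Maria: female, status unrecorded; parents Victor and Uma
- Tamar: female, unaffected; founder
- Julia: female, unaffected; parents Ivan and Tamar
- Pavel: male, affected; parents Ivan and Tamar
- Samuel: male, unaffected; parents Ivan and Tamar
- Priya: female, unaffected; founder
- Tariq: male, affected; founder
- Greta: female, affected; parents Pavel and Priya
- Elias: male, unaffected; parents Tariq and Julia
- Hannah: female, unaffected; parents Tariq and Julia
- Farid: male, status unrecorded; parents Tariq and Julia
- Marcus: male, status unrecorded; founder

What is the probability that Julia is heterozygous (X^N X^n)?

Ivan is unaffected, so Ivan is X^N Y.
Tamar is unaffected so carries N and passed n to Pavel (X^n Y), so Tamar is X^N X^n.
Their cross gives offspring ratios 1/2 X^N X^N : 1/2 X^N X^n. Conditioning on Julia being unaffected, P(X^N X^n) = 1/2 / 1 = 1/2 before taking Julia's own offspring into account.
Tariq is affected, so Tariq is X^n Y.
Now use Julia's offspring. Probability of each recorded status — unaffected son Elias: 1/2 if Julia is X^N X^n, 1 if X^N X^N; unaffected daughter Hannah: 1/2 if Julia is X^N X^n, 1 if X^N X^N. (Farid: equally likely either way, so uninformative.)
Bayes: P(X^N X^n) = 1/2·1/4 / (1/2·1/4 + 1/2·1) = 1/5.

1/5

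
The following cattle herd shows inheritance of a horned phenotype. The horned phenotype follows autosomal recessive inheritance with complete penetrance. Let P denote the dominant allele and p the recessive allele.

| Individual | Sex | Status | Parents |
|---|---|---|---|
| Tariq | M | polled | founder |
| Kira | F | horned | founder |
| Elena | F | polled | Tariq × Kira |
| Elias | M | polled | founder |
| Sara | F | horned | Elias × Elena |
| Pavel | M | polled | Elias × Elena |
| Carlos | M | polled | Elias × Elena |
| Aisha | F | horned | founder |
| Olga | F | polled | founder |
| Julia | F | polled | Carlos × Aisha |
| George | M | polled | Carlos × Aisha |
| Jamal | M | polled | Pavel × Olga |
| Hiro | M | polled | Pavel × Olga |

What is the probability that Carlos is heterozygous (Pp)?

Elias is polled so carries P and passed p to Sara (pp), so Elias is Pp.
Elena is polled so carries P and received p from Kira (pp), so Elena is Pp.
Their cross gives offspring ratios 1/4 PP : 1/2 Pp : 1/4 pp. Conditioning on Carlos being polled, P(Pp) = 1/2 / 3/4 = 2/3 before taking Carlos's own offspring into account.
Aisha is horned, so Aisha is pp.
Now use Carlos's offspring. Probability of each recorded status — polled daughter Julia: 1/2 if Carlos is Pp, 1 if PP; polled son George: 1/2 if Carlos is Pp, 1 if PP.
Bayes: P(Pp) = 2/3·1/4 / (2/3·1/4 + 1/3·1) = 1/3.

1/3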